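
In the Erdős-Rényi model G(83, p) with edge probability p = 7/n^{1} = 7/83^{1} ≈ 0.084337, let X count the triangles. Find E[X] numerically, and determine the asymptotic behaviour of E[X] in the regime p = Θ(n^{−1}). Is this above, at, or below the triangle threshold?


Number of potential triangles: C(83, 3) = 91881.
Each occurs with probability p³ ≈ (0.084337)³ ≈ 5.9987373e-04.
By linearity: E[X] = C(83, 3)·p³ ≈ 91881 · 5.9987373e-04 ≈ 55.11700.
Here α = 1, so p = 7/n is exactly at the triangle threshold p ~ 1/n. Asymptotically E[X] → c³/6 = 7³/6 = 343/6 ≈ 57.16667, a bounded constant. In this regime the triangle count is asymptotically Poisson(c³/6).

E[X] ≈ 55.11700; in regime p = Θ(1/n^{1}) E[X] stays bounded (at the triangle threshold p ~ 1/n).


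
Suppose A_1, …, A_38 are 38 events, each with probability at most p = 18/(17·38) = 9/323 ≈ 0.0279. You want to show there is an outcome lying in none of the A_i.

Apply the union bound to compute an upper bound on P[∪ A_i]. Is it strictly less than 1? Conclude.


Union bound: P[∪_{i=1}^{38} A_i] ≤ Σ_i P[A_i] ≤ 38·p = 38·(9/323) = 18/17.
Numerically: 18/17 ≈ 1.0588.
Is 18/17 < 1? NO.
Since the bound 18/17 is ≥ 1, the union bound is uninformative here; it does NOT by itself certify existence.

38·p = 18/17 ≈ 1.0588; existence NOT certified by the union bound.


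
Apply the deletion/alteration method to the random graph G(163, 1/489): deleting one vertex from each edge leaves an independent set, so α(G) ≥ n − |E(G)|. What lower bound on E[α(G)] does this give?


E[|E(G)|] = C(163, 2)·p = 13203 · (1/489) = 27.
E[α(G)] ≥ n − E[|E(G)|] = 163 − 27 = 136.
Numerically: ≈ 136.000.
(This is only a lower bound; the true E[α(G)] may be larger.)

E[α(G)] ≥ 136 ≈ 136.000.


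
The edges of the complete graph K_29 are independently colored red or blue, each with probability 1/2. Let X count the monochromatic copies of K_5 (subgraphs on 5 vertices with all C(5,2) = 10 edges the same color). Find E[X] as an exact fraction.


Let X = Σ_S X_S over the C(29, 5) = 118755 subsets S of size 5, where X_S = 1 if the K_5 on S is monochromatic.
For a fixed S, the K_5 on S has C(5, 2) = 10 edges. P[all 10 edges red] = (1/2)^10, and likewise for blue, so P[monochromatic] = 2·(1/2)^10 = 2^{1 − 10} = 1/512.
By linearity of expectation: E[X] = C(29, 5) · 2^{1 − 10} = 118755 · 1/512 = 118755/512.
Numerically: E[X] ≈ 231.943359.

E[X] = C(29,5)·2^(1−C(5,2)) = 118755/512 ≈ 231.943359.


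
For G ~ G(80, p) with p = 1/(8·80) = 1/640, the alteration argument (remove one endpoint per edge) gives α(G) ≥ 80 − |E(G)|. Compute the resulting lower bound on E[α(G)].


E[|E(G)|] = C(80, 2)·p = 3160 · (1/640) = 79/16.
E[α(G)] ≥ n − E[|E(G)|] = 80 − 79/16 = 1201/16.
Numerically: ≈ 75.062.
(This is only a lower bound; the true E[α(G)] may be larger.)

E[α(G)] ≥ 1201/16 ≈ 75.062.


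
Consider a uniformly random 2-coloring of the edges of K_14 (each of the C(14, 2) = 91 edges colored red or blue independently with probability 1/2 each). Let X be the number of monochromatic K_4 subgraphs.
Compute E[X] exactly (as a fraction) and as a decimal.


Let X = Σ_S X_S over the C(14, 4) = 1001 subsets S of size 4, where X_S = 1 if the K_4 on S is monochromatic.
For a fixed S, the K_4 on S has C(4, 2) = 6 edges. P[all 6 edges red] = (1/2)^6, and likewise for blue, so P[monochromatic] = 2·(1/2)^6 = 2^{1 − 6} = 1/32.
By linearity: E[X] = C(14, 4) · 2^{1 − 6} = 1001 · 1/32 = 1001/32.
Numerically: E[X] ≈ 31.281250.

E[X] = C(14,4)·2^(1−C(4,2)) = 1001/32 ≈ 31.281250.


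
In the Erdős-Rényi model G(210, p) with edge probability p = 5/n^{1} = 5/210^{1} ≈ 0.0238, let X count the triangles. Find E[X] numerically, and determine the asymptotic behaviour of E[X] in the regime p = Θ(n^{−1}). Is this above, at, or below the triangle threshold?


Number of potential triangles: C(210, 3) = 1521520.
Each occurs with probability p³ ≈ (0.0238)³ ≈ 1.34975e-05.
By linearity: E[X] = C(210, 3)·p³ ≈ 1521520 · 1.34975e-05 ≈ 20.537.
Here α = 1, so p = 5/n is exactly at the triangle threshold p ~ 1/n. Asymptotically E[X] → c³/6 = 5³/6 = 125/6 ≈ 20.833, a bounded constant. In this regime the triangle count is asymptotically Poisson(c³/6).

E[X] ≈ 20.537; in regime p = Θ(1/n^{1}) E[X] stays bounded (at the triangle threshold p ~ 1/n).


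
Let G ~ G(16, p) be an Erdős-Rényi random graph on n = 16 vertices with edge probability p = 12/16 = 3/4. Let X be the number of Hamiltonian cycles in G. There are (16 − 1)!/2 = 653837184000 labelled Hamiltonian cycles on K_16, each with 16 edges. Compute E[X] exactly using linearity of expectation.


K_16 has (16 − 1)!/2 = 653837184000 labelled Hamiltonian cycles.
For each such Hamiltonian cycle H, let X_H = 1 if all 16 edges of H are present in G. Then P[X_H = 1] = p^{16} = (3/4)^{16} = 43046721/4294967296.
By linearity: E[X] = Σ_H E[X_H] = 653837184000 · p^{16} = 653837184000 · 43046721/4294967296 = 27485885585032875/4194304.
Numerically: E[X] ≈ 6.553e+09.

E[X] = 653837184000 · (3/4)^{16} = 27485885585032875/4194304 ≈ 6.553e+09.


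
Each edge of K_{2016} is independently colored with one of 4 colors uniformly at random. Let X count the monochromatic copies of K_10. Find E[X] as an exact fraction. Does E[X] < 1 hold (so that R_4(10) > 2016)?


E[X] = C(2016, 10) · 4^{1 − 45} = 298835995845288230309989008 · 4^{−44} = 298835995845288230309989008/309485009821345068724781056.
As a reduced fraction: E[X] = 18677249740330514394374313/19342813113834066795298816 ≈ 0.9655912.
Is E[X] < 1? YES.
Since E[X] < 1, there exists a 4-coloring of K_{2016} with no monochromatic K_10; hence R_4(10) > 2016.

E[X] = 18677249740330514394374313/19342813113834066795298816 ≈ 0.9655912; E[X] < 1, so R_4(10) > 2016.


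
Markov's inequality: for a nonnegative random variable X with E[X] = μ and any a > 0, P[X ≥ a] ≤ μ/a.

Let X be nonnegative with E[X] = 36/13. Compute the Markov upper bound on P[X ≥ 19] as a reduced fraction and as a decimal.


μ = E[X] = 36/13, a = 19.
Markov: P[X ≥ 19] ≤ μ/a = (36/13)/19 = 36/247.
Numerically: ≈ 0.14575.
(Since a = 19 > μ = 2.76923, the bound 36/247 is < 1 and informative.)

P[X ≥ 19] ≤ 36/247 ≈ 0.14575.


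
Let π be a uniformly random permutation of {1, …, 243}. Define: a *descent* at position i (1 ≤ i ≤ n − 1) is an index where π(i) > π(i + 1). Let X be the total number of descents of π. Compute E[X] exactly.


Write X = Σ X_I over i = 1, …, 242, with X_I the indicator of one descent.
There are 242 indicators.
For each fixed i, the pair (π(i), π(i+1)) is a uniformly random ordered pair of distinct values from {1, …, 243}; by symmetry P[π(i) > π(i+1)] = 1/2.
By linearity: E[X] = 242 · (1/2) = (243 − 1) · (1/2) = 121 ≈ 121.0000.

E[X] = 121 = 121.0000.


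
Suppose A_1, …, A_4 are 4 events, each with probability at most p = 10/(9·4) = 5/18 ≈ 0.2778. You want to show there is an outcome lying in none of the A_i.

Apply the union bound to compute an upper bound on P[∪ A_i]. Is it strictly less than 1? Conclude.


Union bound: P[∪_{i=1}^{4} A_i] ≤ Σ_i P[A_i] ≤ 4·p = 4·(5/18) = 10/9.
Numerically: 10/9 ≈ 1.1111.
Is 10/9 < 1? NO.
Since the bound 10/9 is ≥ 1, the union bound is uninformative here; it does NOT by itself certify existence.

4·p = 10/9 ≈ 1.1111; existence NOT certified by the union bound.


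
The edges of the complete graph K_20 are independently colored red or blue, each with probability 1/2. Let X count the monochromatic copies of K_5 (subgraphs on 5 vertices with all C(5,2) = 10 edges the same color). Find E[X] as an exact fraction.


Let X = Σ_S X_S over the C(20, 5) = 15504 subsets S of size 5, where X_S = 1 if the K_5 on S is monochromatic.
For a fixed S, the K_5 on S has C(5, 2) = 10 edges. P[all 10 edges red] = (1/2)^10, and likewise for blue, so P[monochromatic] = 2·(1/2)^10 = 2^{1 − 10} = 1/512.
Summing: E[X] = C(20, 5) · 2^{1 − 10} = 15504 · 1/512 = 969/32.
Numerically: E[X] ≈ 30.28125.

E[X] = C(20,5)·2^(1−C(5,2)) = 969/32 ≈ 30.28125.


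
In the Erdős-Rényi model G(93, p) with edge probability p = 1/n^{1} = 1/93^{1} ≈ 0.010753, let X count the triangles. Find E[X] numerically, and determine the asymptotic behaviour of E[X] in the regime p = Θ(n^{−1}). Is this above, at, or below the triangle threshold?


Number of potential triangles: C(93, 3) = 129766.
Each occurs with probability p³ ≈ (0.010753)³ ≈ 1.2432291e-06.
By linearity: E[X] = C(93, 3)·p³ ≈ 129766 · 1.2432291e-06 ≈ 0.16133.
Here α = 1, so p = 1/n is exactly at the triangle threshold p ~ 1/n. Asymptotically E[X] → c³/6 = 1³/6 = 1/6 ≈ 0.16667, a bounded constant. In this regime the triangle count is asymptotically Poisson(c³/6).

E[X] ≈ 0.16133; in regime p = Θ(1/n^{1}) E[X] stays bounded (at the triangle threshold p ~ 1/n).


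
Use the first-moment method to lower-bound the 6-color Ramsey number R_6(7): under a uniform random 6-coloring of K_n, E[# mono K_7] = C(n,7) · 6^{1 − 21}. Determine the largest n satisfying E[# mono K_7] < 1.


We need C(n, 7) · 6^{1 − 21} < 1, i.e. C(n, 7) < 6^{21 − 1} = 3656158440062976.
Check values of n near the boundary:
  n = 564: C(564, 7) = 3469685994423792; 3469685994423792 < 3656158440062976? YES
  n = 565: C(565, 7) = 3513212521235560; 3513212521235560 < 3656158440062976? YES
  n = 566: C(566, 7) = 3557206237959440; 3557206237959440 < 3656158440062976? YES
  n = 567: C(567, 7) = 3601671315933933; 3601671315933933 < 3656158440062976? YES
  n = 568: C(568, 7) = 3646611956239704; 3646611956239704 < 3656158440062976? YES
  n = 569: C(569, 7) = 3692032389858348; 3692032389858348 < 3656158440062976? NO
The largest n with C(n, 7) < 3656158440062976 is n = 568 (where E[X] = 16882462760369/16926659444736 ≈ 0.9973889). Hence R_6(7) > 568, i.e. R_6(7) ≥ 569.

Largest n = 568; hence R_6(7) > 568.


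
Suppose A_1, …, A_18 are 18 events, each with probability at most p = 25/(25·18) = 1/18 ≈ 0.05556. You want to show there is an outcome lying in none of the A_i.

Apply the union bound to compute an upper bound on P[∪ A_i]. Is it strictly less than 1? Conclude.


Union bound: P[∪_{i=1}^{18} A_i] ≤ Σ_i P[A_i] ≤ 18·p = 18·(1/18) = 1.
Numerically: 1 ≈ 1.00000.
Is 1 < 1? NO.
Since the bound 1 is ≥ 1, the union bound is uninformative here; it does NOT by itself certify existence.

18·p = 1 ≈ 1.00000; existence NOT certified by the union bound.


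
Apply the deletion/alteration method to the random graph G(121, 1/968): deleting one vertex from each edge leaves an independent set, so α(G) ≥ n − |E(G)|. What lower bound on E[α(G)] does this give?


E[|E(G)|] = C(121, 2)·p = 7260 · (1/968) = 15/2.
E[α(G)] ≥ n − E[|E(G)|] = 121 − 15/2 = 227/2.
Numerically: ≈ 113.500.
(This is only a lower bound; the true E[α(G)] may be larger.)

E[α(G)] ≥ 227/2 ≈ 113.500.


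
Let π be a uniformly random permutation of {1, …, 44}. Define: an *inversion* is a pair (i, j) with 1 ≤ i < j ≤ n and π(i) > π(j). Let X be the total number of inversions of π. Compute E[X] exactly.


Write X = Σ X_I over the C(44, 2) = 946 pairs i < j, with X_I the indicator of one inversion.
There are 946 indicators.
For each fixed pair i < j, the values π(i) and π(j) are two distinct elements of {1, …, 44} in uniformly random order; by symmetry P[π(i) > π(j)] = 1/2.
By linearity: E[X] = 946 · (1/2) = C(44, 2) · (1/2) = 946/2 = 473 ≈ 473.00000.

E[X] = 473 = 473.00000.


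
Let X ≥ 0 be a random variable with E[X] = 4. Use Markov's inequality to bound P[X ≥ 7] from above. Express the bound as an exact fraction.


μ = E[X] = 4, a = 7.
Markov: P[X ≥ 7] ≤ μ/a = (4)/7 = 4/7.
Numerically: ≈ 0.571.
(Since a = 7 > μ = 4.000, the bound 4/7 is < 1 and informative.)

P[X ≥ 7] ≤ 4/7 ≈ 0.571.


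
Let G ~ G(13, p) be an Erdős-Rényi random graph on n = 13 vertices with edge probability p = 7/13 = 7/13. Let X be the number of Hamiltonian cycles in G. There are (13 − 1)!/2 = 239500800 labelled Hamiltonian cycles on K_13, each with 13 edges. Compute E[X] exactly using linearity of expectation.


K_13 has (13 − 1)!/2 = 239500800 labelled Hamiltonian cycles.
For each such Hamiltonian cycle H, let X_H = 1 if all 13 edges of H are present in G. Then P[X_H = 1] = p^{13} = (7/13)^{13} = 96889010407/302875106592253.
By linearity of expectation: E[X] = Σ_H E[X_H] = 239500800 · p^{13} = 239500800 · 96889010407/302875106592253 = 23204995503684825600/302875106592253.
Numerically: E[X] ≈ 7.66e+04.

E[X] = 239500800 · (7/13)^{13} = 23204995503684825600/302875106592253 ≈ 7.66e+04.


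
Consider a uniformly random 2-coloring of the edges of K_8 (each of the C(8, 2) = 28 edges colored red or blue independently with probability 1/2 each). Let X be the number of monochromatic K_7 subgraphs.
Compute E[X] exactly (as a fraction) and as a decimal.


Let X = Σ_S X_S over the C(8, 7) = 8 subsets S of size 7, where X_S = 1 if the K_7 on S is monochromatic.
For a fixed S, the K_7 on S has C(7, 2) = 21 edges. P[all 21 edges red] = (1/2)^21, and likewise for blue, so P[monochromatic] = 2·(1/2)^21 = 2^{1 − 21} = 1/1048576.
Summing: E[X] = C(8, 7) · 2^{1 − 21} = 8 · 1/1048576 = 1/131072.
Numerically: E[X] ≈ 0.00001.

E[X] = C(8,7)·2^(1−C(7,2)) = 1/131072 ≈ 0.00001.


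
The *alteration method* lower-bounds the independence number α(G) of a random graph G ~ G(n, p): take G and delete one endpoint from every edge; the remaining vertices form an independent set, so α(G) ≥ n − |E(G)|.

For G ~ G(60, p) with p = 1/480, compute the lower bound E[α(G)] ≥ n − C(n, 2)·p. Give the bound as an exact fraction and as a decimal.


E[|E(G)|] = C(60, 2)·p = 1770 · (1/480) = 59/16.
E[α(G)] ≥ n − E[|E(G)|] = 60 − 59/16 = 901/16.
Numerically: ≈ 56.31250.
(This is only a lower bound; the true E[α(G)] may be larger.)

E[α(G)] ≥ 901/16 ≈ 56.31250.


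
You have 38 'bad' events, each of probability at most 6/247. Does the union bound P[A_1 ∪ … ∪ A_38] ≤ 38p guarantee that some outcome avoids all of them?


Union bound: P[∪_{i=1}^{38} A_i] ≤ Σ_i P[A_i] ≤ 38·p = 38·(6/247) = 12/13.
Numerically: 12/13 ≈ 0.9231.
Is 12/13 < 1? YES.
Since P[∪ A_i] ≤ 12/13 < 1, the complement has P[∩ A_i^c] ≥ 1 − 12/13 = 1/13 > 0, so some outcome avoids every A_i.

38·p = 12/13 ≈ 0.9231; existence CERTIFIED by the union bound.


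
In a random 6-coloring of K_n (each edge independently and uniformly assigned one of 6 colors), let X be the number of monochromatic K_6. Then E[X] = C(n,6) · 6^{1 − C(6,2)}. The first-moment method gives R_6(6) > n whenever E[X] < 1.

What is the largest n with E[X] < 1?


We need C(n, 6) · 6^{1 − 15} < 1, i.e. C(n, 6) < 6^{15 − 1} = 78364164096.
Check values of n near the boundary:
  n = 196: C(196, 6) = 72887293024; 72887293024 < 78364164096? YES
  n = 197: C(197, 6) = 75176946208; 75176946208 < 78364164096? YES
  n = 198: C(198, 6) = 77526225777; 77526225777 < 78364164096? YES
  n = 199: C(199, 6) = 79936367511; 79936367511 < 78364164096? NO
  n = 200: C(200, 6) = 82408626300; 82408626300 < 78364164096? NO
  n = 201: C(201, 6) = 84944276340; 84944276340 < 78364164096? NO
The largest n with C(n, 6) < 78364164096 is n = 198 (where E[X] = 25842075259/26121388032 ≈ 0.989). Hence R_6(6) > 198, i.e. R_6(6) ≥ 199.

Largest n = 198; hence R_6(6) > 198.


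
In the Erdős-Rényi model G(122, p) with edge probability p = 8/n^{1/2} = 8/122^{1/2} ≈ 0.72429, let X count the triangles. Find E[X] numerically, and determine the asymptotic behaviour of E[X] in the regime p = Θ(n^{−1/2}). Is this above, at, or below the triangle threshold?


Number of potential triangles: C(122, 3) = 295240.
Each occurs with probability p³ ≈ (0.72429)³ ≈ 3.7995329e-01.
By linearity: E[X] = C(122, 3)·p³ ≈ 295240 · 3.7995329e-01 ≈ 112177.41078.
Since α = 1/2 < 1, p = c/n^{1/2} ≫ 1/n is above the triangle threshold p ~ 1/n. Asymptotically E[X] ~ (c³/6)·n^{3(1−α)} = (8³/6)·n^{1.5} → ∞; triangles are abundant w.h.p.

E[X] ≈ 112177.41078; in regime p = Θ(1/n^{1/2}) E[X] diverges (above the triangle threshold p ~ 1/n).


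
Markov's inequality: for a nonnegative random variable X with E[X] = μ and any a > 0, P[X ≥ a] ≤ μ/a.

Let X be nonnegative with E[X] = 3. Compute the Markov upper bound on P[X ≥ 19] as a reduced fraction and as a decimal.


μ = E[X] = 3, a = 19.
Markov: P[X ≥ 19] ≤ μ/a = (3)/19 = 3/19.
Numerically: ≈ 0.15789.
(Since a = 19 > μ = 3.00000, the bound 3/19 is < 1 and informative.)

P[X ≥ 19] ≤ 3/19 ≈ 0.15789.


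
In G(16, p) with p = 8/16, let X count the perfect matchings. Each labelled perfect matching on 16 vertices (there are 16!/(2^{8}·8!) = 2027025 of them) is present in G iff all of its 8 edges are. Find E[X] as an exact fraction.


K_16 has 16!/(2^{8}·8!) = 2027025 labelled perfect matchings.
For each such perfect matching H, let X_H = 1 if all 8 edges of H are present in G. Then P[X_H = 1] = p^{8} = (1/2)^{8} = 1/256.
By linearity: E[X] = Σ_H E[X_H] = 2027025 · p^{8} = 2027025 · 1/256 = 2027025/256.
Numerically: E[X] ≈ 7.92e+03.

E[X] = 2027025 · (1/2)^{8} = 2027025/256 ≈ 7.92e+03.


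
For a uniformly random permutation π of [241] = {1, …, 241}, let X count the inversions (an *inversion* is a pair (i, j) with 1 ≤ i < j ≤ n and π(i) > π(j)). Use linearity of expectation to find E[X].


Write X = Σ X_I over the C(241, 2) = 28920 pairs i < j, with X_I the indicator of one inversion.
There are 28920 indicators.
For each fixed pair i < j, the values π(i) and π(j) are two distinct elements of {1, …, 241} in uniformly random order; by symmetry P[π(i) > π(j)] = 1/2.
By linearity: E[X] = 28920 · (1/2) = C(241, 2) · (1/2) = 28920/2 = 14460 ≈ 14460.000000.

E[X] = 14460 = 14460.000000.


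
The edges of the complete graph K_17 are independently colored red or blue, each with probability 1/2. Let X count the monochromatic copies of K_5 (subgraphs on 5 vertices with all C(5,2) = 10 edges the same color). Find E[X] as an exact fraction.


Let X = Σ_S X_S over the C(17, 5) = 6188 subsets S of size 5, where X_S = 1 if the K_5 on S is monochromatic.
For a fixed S, the K_5 on S has C(5, 2) = 10 edges. P[all 10 edges red] = (1/2)^10, and likewise for blue, so P[monochromatic] = 2·(1/2)^10 = 2^{1 − 10} = 1/512.
Summing: E[X] = C(17, 5) · 2^{1 − 10} = 6188 · 1/512 = 1547/128.
Numerically: E[X] ≈ 12.08594.

E[X] = C(17,5)·2^(1−C(5,2)) = 1547/128 ≈ 12.08594.


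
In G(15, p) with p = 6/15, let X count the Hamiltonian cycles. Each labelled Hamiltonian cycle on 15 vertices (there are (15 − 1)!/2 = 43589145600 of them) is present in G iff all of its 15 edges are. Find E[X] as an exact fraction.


K_15 has (15 − 1)!/2 = 43589145600 labelled Hamiltonian cycles.
For each such Hamiltonian cycle H, let X_H = 1 if all 15 edges of H are present in G. Then P[X_H = 1] = p^{15} = (2/5)^{15} = 32768/30517578125.
By linearity of expectation: E[X] = Σ_H E[X_H] = 43589145600 · p^{15} = 43589145600 · 32768/30517578125 = 57133164920832/1220703125.
Numerically: E[X] ≈ 4.68e+04.

E[X] = 43589145600 · (2/5)^{15} = 57133164920832/1220703125 ≈ 4.68e+04.


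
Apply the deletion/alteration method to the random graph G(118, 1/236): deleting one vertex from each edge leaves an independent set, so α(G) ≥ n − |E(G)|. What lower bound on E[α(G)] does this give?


E[|E(G)|] = C(118, 2)·p = 6903 · (1/236) = 117/4.
E[α(G)] ≥ n − E[|E(G)|] = 118 − 117/4 = 355/4.
Numerically: ≈ 88.75000.
(This is only a lower bound; the true E[α(G)] may be larger.)

E[α(G)] ≥ 355/4 ≈ 88.75000.


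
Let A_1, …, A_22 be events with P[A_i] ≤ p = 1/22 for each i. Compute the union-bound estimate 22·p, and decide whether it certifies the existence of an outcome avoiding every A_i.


Union bound: P[∪_{i=1}^{22} A_i] ≤ Σ_i P[A_i] ≤ 22·p = 22·(1/22) = 1.
Numerically: 1 ≈ 1.0000.
Is 1 < 1? NO.
Since the bound 1 is ≥ 1, the union bound is uninformative here; it does NOT by itself certify existence.

22·p = 1 ≈ 1.0000; existence NOT certified by the union bound.


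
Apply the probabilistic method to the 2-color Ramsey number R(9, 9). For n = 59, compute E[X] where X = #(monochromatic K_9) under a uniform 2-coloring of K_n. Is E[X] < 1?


E[X] = C(59, 9) · 2^{1 − 36} = 12565671261 · 2^{−35} = 12565671261/34359738368.
As a reduced fraction: E[X] = 12565671261/34359738368 ≈ 0.3657092.
Is E[X] < 1? YES.
Since E[X] < 1, there exists a 2-coloring of K_{59} with no monochromatic K_9; hence R(9, 9) > 59.

E[X] = 12565671261/34359738368 ≈ 0.3657092; E[X] < 1, so R(9, 9) > 59.


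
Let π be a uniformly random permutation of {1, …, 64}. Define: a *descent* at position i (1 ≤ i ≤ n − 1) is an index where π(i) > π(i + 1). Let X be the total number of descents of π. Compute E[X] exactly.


Write X = Σ X_I over i = 1, …, 63, with X_I the indicator of one descent.
There are 63 indicators.
For each fixed i, the pair (π(i), π(i+1)) is a uniformly random ordered pair of distinct values from {1, …, 64}; by symmetry P[π(i) > π(i+1)] = 1/2.
By linearity: E[X] = 63 · (1/2) = (64 − 1) · (1/2) = 63/2 ≈ 31.500.

E[X] = 63/2 = 31.500.


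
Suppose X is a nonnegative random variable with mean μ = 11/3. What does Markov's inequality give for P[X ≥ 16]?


μ = E[X] = 11/3, a = 16.
Markov: P[X ≥ 16] ≤ μ/a = (11/3)/16 = 11/48.
Numerically: ≈ 0.2292.
(Since a = 16 > μ = 3.6667, the bound 11/48 is < 1 and informative.)

P[X ≥ 16] ≤ 11/48 ≈ 0.2292.


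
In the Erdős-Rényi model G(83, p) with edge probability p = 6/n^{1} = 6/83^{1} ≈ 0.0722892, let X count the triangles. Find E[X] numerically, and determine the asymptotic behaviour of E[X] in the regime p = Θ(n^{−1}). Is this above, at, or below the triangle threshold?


Number of potential triangles: C(83, 3) = 91881.
Each occurs with probability p³ ≈ (0.0722892)³ ≈ 3.77763048e-04.
By linearity: E[X] = C(83, 3)·p³ ≈ 91881 · 3.77763048e-04 ≈ 34.709247.
Here α = 1, so p = 6/n is exactly at the triangle threshold p ~ 1/n. Asymptotically E[X] → c³/6 = 6³/6 = 36 ≈ 36.000000, a bounded constant. In this regime the triangle count is asymptotically Poisson(c³/6).

E[X] ≈ 34.709247; in regime p = Θ(1/n^{1}) E[X] stays bounded (at the triangle threshold p ~ 1/n).


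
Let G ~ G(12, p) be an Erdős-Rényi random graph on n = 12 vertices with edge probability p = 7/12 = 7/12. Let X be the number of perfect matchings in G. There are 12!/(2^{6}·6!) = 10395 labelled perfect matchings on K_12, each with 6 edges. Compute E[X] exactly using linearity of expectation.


K_12 has 12!/(2^{6}·6!) = 10395 labelled perfect matchings.
For each such perfect matching H, let X_H = 1 if all 6 edges of H are present in G. Then P[X_H = 1] = p^{6} = (7/12)^{6} = 117649/2985984.
By linearity: E[X] = Σ_H E[X_H] = 10395 · p^{6} = 10395 · 117649/2985984 = 45294865/110592.
Numerically: E[X] ≈ 409.57.

E[X] = 10395 · (7/12)^{6} = 45294865/110592 ≈ 409.57.


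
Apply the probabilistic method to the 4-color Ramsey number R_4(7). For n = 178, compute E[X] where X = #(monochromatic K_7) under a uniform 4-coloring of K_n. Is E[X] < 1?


E[X] = C(178, 7) · 4^{1 − 21} = 996867063280 · 4^{−20} = 996867063280/1099511627776.
As a reduced fraction: E[X] = 62304191455/68719476736 ≈ 0.9066453.
Is E[X] < 1? YES.
Since E[X] < 1, there exists a 4-coloring of K_{178} with no monochromatic K_7; hence R_4(7) > 178.

E[X] = 62304191455/68719476736 ≈ 0.9066453; E[X] < 1, so R_4(7) > 178.


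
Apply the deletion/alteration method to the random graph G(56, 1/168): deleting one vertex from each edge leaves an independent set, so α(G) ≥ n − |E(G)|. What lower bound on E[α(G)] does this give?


E[|E(G)|] = C(56, 2)·p = 1540 · (1/168) = 55/6.
E[α(G)] ≥ n − E[|E(G)|] = 56 − 55/6 = 281/6.
Numerically: ≈ 46.83333.
(This is only a lower bound; the true E[α(G)] may be larger.)

E[α(G)] ≥ 281/6 ≈ 46.83333.


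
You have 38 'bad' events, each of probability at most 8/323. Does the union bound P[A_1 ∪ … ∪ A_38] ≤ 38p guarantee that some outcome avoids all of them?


Union bound: P[∪_{i=1}^{38} A_i] ≤ Σ_i P[A_i] ≤ 38·p = 38·(8/323) = 16/17.
Numerically: 16/17 ≈ 0.941.
Is 16/17 < 1? YES.
Since P[∪ A_i] ≤ 16/17 < 1, the complement has P[∩ A_i^c] ≥ 1 − 16/17 = 1/17 > 0, so some outcome avoids every A_i.

38·p = 16/17 ≈ 0.941; existence CERTIFIED by the union bound.


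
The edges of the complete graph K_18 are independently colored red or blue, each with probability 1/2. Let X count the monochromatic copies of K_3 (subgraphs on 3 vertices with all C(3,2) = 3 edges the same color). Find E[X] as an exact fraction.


Let X = Σ_S X_S over the C(18, 3) = 816 subsets S of size 3, where X_S = 1 if the K_3 on S is monochromatic.
For a fixed S, the K_3 on S has C(3, 2) = 3 edges. P[all 3 edges red] = (1/2)^3, and likewise for blue, so P[monochromatic] = 2·(1/2)^3 = 2^{1 − 3} = 1/4.
By linearity of expectation: E[X] = C(18, 3) · 2^{1 − 3} = 816 · 1/4 = 204.
Numerically: E[X] ≈ 204.00000.

E[X] = C(18,3)·2^(1−C(3,2)) = 204 ≈ 204.00000.


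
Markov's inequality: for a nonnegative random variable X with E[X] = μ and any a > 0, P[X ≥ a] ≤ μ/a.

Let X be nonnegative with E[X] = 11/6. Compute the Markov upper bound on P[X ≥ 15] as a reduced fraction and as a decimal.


μ = E[X] = 11/6, a = 15.
Markov: P[X ≥ 15] ≤ μ/a = (11/6)/15 = 11/90.
Numerically: ≈ 0.122222.
(Since a = 15 > μ = 1.833333, the bound 11/90 is < 1 and informative.)

P[X ≥ 15] ≤ 11/90 ≈ 0.122222.


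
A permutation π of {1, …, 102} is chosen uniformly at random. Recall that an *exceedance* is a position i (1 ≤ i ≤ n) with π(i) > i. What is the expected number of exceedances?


Write X = Σ_{i=1}^{102} X_i, where X_i = 1_{π(i) > i}.
For each fixed i, π(i) is uniform over {1, …, 102} (marginal of a uniform permutation), so P[π(i) > i] = (n − i)/n. Summing: Σ_{i=1}^{102} (n − i)/n = (0 + 1 + … + 101)/102 = 102(102 − 1)/(2·102) = (102 − 1)/2.
Hence E[X] = Σ_{i=1}^{102} (102 − i)/102 = 101/2 ≈ 50.50000.

E[X] = 101/2 = 50.50000.


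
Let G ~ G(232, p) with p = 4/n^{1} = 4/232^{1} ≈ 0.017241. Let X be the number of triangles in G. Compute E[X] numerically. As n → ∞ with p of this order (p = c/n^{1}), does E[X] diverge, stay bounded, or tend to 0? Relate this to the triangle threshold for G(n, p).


Number of potential triangles: C(232, 3) = 2054360.
Each occurs with probability p³ ≈ (0.017241)³ ≈ 5.1252614e-06.
By linearity: E[X] = C(232, 3)·p³ ≈ 2054360 · 5.1252614e-06 ≈ 10.52913.
Here α = 1, so p = 4/n is exactly at the triangle threshold p ~ 1/n. Asymptotically E[X] → c³/6 = 4³/6 = 32/3 ≈ 10.66667, a bounded constant. In this regime the triangle count is asymptotically Poisson(c³/6).

E[X] ≈ 10.52913; in regime p = Θ(1/n^{1}) E[X] stays bounded (at the triangle threshold p ~ 1/n).


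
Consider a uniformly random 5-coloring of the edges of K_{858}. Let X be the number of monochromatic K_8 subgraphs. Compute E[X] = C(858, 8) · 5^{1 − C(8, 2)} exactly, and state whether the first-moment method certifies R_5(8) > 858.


E[X] = C(858, 8) · 5^{1 − 28} = 7049584530256467771 · 5^{−27} = 7049584530256467771/7450580596923828125.
As a reduced fraction: E[X] = 7049584530256467771/7450580596923828125 ≈ 0.94618.
Is E[X] < 1? YES.
Since E[X] < 1, there exists a 5-coloring of K_{858} with no monochromatic K_8; hence R_5(8) > 858.

E[X] = 7049584530256467771/7450580596923828125 ≈ 0.94618; E[X] < 1, so R_5(8) > 858.


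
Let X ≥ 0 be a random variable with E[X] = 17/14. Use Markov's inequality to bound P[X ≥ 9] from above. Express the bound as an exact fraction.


μ = E[X] = 17/14, a = 9.
Markov: P[X ≥ 9] ≤ μ/a = (17/14)/9 = 17/126.
Numerically: ≈ 0.134921.
(Since a = 9 > μ = 1.214286, the bound 17/126 is < 1 and informative.)

P[X ≥ 9] ≤ 17/126 ≈ 0.134921.


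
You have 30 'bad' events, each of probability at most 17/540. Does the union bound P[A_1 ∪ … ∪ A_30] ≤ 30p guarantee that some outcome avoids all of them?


Union bound: P[∪_{i=1}^{30} A_i] ≤ Σ_i P[A_i] ≤ 30·p = 30·(17/540) = 17/18.
Numerically: 17/18 ≈ 0.94444.
Is 17/18 < 1? YES.
Since P[∪ A_i] ≤ 17/18 < 1, the complement has P[∩ A_i^c] ≥ 1 − 17/18 = 1/18 > 0, so some outcome avoids every A_i.

30·p = 17/18 ≈ 0.94444; existence CERTIFIED by the union bound.


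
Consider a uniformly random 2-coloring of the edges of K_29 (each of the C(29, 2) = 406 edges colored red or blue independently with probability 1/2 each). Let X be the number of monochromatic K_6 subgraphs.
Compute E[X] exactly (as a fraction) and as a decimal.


Let X = Σ_S X_S over the C(29, 6) = 475020 subsets S of size 6, where X_S = 1 if the K_6 on S is monochromatic.
For a fixed S, the K_6 on S has C(6, 2) = 15 edges. P[all 15 edges red] = (1/2)^15, and likewise for blue, so P[monochromatic] = 2·(1/2)^15 = 2^{1 − 15} = 1/16384.
Summing: E[X] = C(29, 6) · 2^{1 − 15} = 475020 · 1/16384 = 118755/4096.
Numerically: E[X] ≈ 28.99292.

E[X] = C(29,6)·2^(1−C(6,2)) = 118755/4096 ≈ 28.99292.


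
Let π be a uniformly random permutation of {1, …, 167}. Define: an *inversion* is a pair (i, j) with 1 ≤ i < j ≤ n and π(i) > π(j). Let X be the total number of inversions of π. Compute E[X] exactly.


Write X = Σ X_I over the C(167, 2) = 13861 pairs i < j, with X_I the indicator of one inversion.
There are 13861 indicators.
For each fixed pair i < j, the values π(i) and π(j) are two distinct elements of {1, …, 167} in uniformly random order; by symmetry P[π(i) > π(j)] = 1/2.
By linearity: E[X] = 13861 · (1/2) = C(167, 2) · (1/2) = 13861/2 = 13861/2 ≈ 6930.50000.

E[X] = 13861/2 = 6930.50000.


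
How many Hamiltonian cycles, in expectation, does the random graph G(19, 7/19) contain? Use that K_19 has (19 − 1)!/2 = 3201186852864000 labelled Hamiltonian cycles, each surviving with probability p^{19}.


K_19 has (19 − 1)!/2 = 3201186852864000 labelled Hamiltonian cycles.
For each such Hamiltonian cycle H, let X_H = 1 if all 19 edges of H are present in G. Then P[X_H = 1] = p^{19} = (7/19)^{19} = 11398895185373143/1978419655660313589123979.
Summing the indicators: E[X] = Σ_H E[X_H] = 3201186852864000 · p^{19} = 3201186852864000 · 11398895185373143/1978419655660313589123979 = 36489993404591253525678231552000/1978419655660313589123979.
Numerically: E[X] ≈ 1.84e+07.

E[X] = 3201186852864000 · (7/19)^{19} = 36489993404591253525678231552000/1978419655660313589123979 ≈ 1.84e+07.


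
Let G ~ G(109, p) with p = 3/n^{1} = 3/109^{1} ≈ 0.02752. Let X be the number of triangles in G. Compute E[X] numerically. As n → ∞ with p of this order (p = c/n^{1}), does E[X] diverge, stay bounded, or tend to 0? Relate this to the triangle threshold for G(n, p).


Number of potential triangles: C(109, 3) = 209934.
Each occurs with probability p³ ≈ (0.02752)³ ≈ 2.084895e-05.
By linearity: E[X] = C(109, 3)·p³ ≈ 209934 · 2.084895e-05 ≈ 4.3769.
Here α = 1, so p = 3/n is exactly at the triangle threshold p ~ 1/n. Asymptotically E[X] → c³/6 = 3³/6 = 9/2 ≈ 4.5000, a bounded constant. In this regime the triangle count is asymptotically Poisson(c³/6).

E[X] ≈ 4.3769; in regime p = Θ(1/n^{1}) E[X] stays bounded (at the triangle threshold p ~ 1/n).


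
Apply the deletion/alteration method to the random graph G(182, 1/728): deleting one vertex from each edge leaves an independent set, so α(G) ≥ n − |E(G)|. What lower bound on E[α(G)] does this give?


E[|E(G)|] = C(182, 2)·p = 16471 · (1/728) = 181/8.
E[α(G)] ≥ n − E[|E(G)|] = 182 − 181/8 = 1275/8.
Numerically: ≈ 159.375.
(This is only a lower bound; the true E[α(G)] may be larger.)

E[α(G)] ≥ 1275/8 ≈ 159.375.


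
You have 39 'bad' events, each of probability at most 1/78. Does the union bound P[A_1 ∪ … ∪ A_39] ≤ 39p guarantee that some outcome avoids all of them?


Union bound: P[∪_{i=1}^{39} A_i] ≤ Σ_i P[A_i] ≤ 39·p = 39·(1/78) = 1/2.
Numerically: 1/2 ≈ 0.50000.
Is 1/2 < 1? YES.
Since P[∪ A_i] ≤ 1/2 < 1, the complement has P[∩ A_i^c] ≥ 1 − 1/2 = 1/2 > 0, so some outcome avoids every A_i.

39·p = 1/2 ≈ 0.50000; existence CERTIFIED by the union bound.


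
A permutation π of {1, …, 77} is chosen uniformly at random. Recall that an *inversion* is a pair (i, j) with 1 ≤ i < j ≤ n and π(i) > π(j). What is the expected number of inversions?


Write X = Σ X_I over the C(77, 2) = 2926 pairs i < j, with X_I the indicator of one inversion.
There are 2926 indicators.
For each fixed pair i < j, the values π(i) and π(j) are two distinct elements of {1, …, 77} in uniformly random order; by symmetry P[π(i) > π(j)] = 1/2.
By linearity: E[X] = 2926 · (1/2) = C(77, 2) · (1/2) = 2926/2 = 1463 ≈ 1463.000.

E[X] = 1463 = 1463.000.


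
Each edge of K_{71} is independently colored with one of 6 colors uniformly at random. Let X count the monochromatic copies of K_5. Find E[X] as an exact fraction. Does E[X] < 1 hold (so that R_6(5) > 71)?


E[X] = C(71, 5) · 6^{1 − 10} = 13019909 · 6^{−9} = 13019909/10077696.
As a reduced fraction: E[X] = 13019909/10077696 ≈ 1.292.
Is E[X] < 1? NO.
Since E[X] ≥ 1, the first-moment bound is inconclusive at n = 71; it does NOT by itself certify R_6(5) > 71.

E[X] = 13019909/10077696 ≈ 1.292; E[X] ≥ 1; first-moment method inconclusive here.


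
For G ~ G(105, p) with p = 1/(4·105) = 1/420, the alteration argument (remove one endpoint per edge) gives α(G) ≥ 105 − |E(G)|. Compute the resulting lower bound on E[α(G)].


E[|E(G)|] = C(105, 2)·p = 5460 · (1/420) = 13.
E[α(G)] ≥ n − E[|E(G)|] = 105 − 13 = 92.
Numerically: ≈ 92.0000.
(This is only a lower bound; the true E[α(G)] may be larger.)

E[α(G)] ≥ 92 ≈ 92.0000.


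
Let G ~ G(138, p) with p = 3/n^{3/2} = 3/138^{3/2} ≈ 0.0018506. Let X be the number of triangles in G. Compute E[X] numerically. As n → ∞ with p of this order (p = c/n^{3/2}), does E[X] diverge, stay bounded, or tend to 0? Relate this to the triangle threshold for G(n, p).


Number of potential triangles: C(138, 3) = 428536.
Each occurs with probability p³ ≈ (0.0018506)³ ≈ 6.3373527e-09.
By linearity: E[X] = C(138, 3)·p³ ≈ 428536 · 6.3373527e-09 ≈ 0.00272.
Since α = 3/2 > 1, p = c/n^{3/2} = o(1/n) is below the triangle threshold p ~ 1/n. Asymptotically E[X] ~ (c³/6)·n^{3(1−α)} = (3³/6)·n^{-1.5} → 0, so by Markov's inequality G has no triangles w.h.p.

E[X] ≈ 0.00272; in regime p = Θ(1/n^{3/2}) E[X] tends to 0 (below the triangle threshold p ~ 1/n).


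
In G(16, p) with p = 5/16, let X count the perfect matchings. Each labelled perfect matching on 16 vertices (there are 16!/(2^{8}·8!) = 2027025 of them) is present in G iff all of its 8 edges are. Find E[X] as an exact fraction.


K_16 has 16!/(2^{8}·8!) = 2027025 labelled perfect matchings.
For each such perfect matching H, let X_H = 1 if all 8 edges of H are present in G. Then P[X_H = 1] = p^{8} = (5/16)^{8} = 390625/4294967296.
By linearity: E[X] = Σ_H E[X_H] = 2027025 · p^{8} = 2027025 · 390625/4294967296 = 791806640625/4294967296.
Numerically: E[X] ≈ 184.36.

E[X] = 2027025 · (5/16)^{8} = 791806640625/4294967296 ≈ 184.36.


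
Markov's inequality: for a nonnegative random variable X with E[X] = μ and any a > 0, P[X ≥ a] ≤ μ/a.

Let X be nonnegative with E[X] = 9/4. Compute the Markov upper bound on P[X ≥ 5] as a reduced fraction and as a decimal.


μ = E[X] = 9/4, a = 5.
Markov: P[X ≥ 5] ≤ μ/a = (9/4)/5 = 9/20.
Numerically: ≈ 0.45000.
(Since a = 5 > μ = 2.25000, the bound 9/20 is < 1 and informative.)

P[X ≥ 5] ≤ 9/20 ≈ 0.45000.


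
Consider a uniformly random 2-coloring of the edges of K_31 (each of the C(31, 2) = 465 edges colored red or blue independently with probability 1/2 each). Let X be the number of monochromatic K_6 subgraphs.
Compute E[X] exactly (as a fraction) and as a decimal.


Let X = Σ_S X_S over the C(31, 6) = 736281 subsets S of size 6, where X_S = 1 if the K_6 on S is monochromatic.
For a fixed S, the K_6 on S has C(6, 2) = 15 edges. P[all 15 edges red] = (1/2)^15, and likewise for blue, so P[monochromatic] = 2·(1/2)^15 = 2^{1 − 15} = 1/16384.
By linearity of expectation: E[X] = C(31, 6) · 2^{1 − 15} = 736281 · 1/16384 = 736281/16384.
Numerically: E[X] ≈ 44.9390.

E[X] = C(31,6)·2^(1−C(6,2)) = 736281/16384 ≈ 44.9390.


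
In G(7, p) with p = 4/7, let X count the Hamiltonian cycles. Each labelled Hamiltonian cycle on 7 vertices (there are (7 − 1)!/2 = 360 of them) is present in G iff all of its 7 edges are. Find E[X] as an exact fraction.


K_7 has (7 − 1)!/2 = 360 labelled Hamiltonian cycles.
For each such Hamiltonian cycle H, let X_H = 1 if all 7 edges of H are present in G. Then P[X_H = 1] = p^{7} = (4/7)^{7} = 16384/823543.
By linearity of expectation: E[X] = Σ_H E[X_H] = 360 · p^{7} = 360 · 16384/823543 = 5898240/823543.
Numerically: E[X] ≈ 7.162.

E[X] = 360 · (4/7)^{7} = 5898240/823543 ≈ 7.162.


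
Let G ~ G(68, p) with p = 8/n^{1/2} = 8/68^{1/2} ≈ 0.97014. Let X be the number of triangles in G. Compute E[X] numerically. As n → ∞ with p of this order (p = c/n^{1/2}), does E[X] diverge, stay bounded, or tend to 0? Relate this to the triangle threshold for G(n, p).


Number of potential triangles: C(68, 3) = 50116.
Each occurs with probability p³ ≈ (0.97014)³ ≈ 9.1307529e-01.
By linearity: E[X] = C(68, 3)·p³ ≈ 50116 · 9.1307529e-01 ≈ 45759.68145.
Since α = 1/2 < 1, p = c/n^{1/2} ≫ 1/n is above the triangle threshold p ~ 1/n. Asymptotically E[X] ~ (c³/6)·n^{3(1−α)} = (8³/6)·n^{1.5} → ∞; triangles are abundant w.h.p.

E[X] ≈ 45759.68145; in regime p = Θ(1/n^{1/2}) E[X] diverges (above the triangle threshold p ~ 1/n).


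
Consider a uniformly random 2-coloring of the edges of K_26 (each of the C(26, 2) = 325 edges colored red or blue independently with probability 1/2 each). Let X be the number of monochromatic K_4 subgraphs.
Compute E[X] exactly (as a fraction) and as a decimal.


Let X = Σ_S X_S over the C(26, 4) = 14950 subsets S of size 4, where X_S = 1 if the K_4 on S is monochromatic.
For a fixed S, the K_4 on S has C(4, 2) = 6 edges. P[all 6 edges red] = (1/2)^6, and likewise for blue, so P[monochromatic] = 2·(1/2)^6 = 2^{1 − 6} = 1/32.
By linearity: E[X] = C(26, 4) · 2^{1 − 6} = 14950 · 1/32 = 7475/16.
Numerically: E[X] ≈ 467.187500.

E[X] = C(26,4)·2^(1−C(4,2)) = 7475/16 ≈ 467.187500.


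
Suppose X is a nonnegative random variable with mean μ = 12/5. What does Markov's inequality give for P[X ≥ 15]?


μ = E[X] = 12/5, a = 15.
Markov: P[X ≥ 15] ≤ μ/a = (12/5)/15 = 4/25.
Numerically: ≈ 0.1600.
(Since a = 15 > μ = 2.4000, the bound 4/25 is < 1 and informative.)

P[X ≥ 15] ≤ 4/25 ≈ 0.1600.


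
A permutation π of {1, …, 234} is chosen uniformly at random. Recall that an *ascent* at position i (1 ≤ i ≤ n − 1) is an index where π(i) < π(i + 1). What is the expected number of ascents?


Write X = Σ X_I over i = 1, …, 233, with X_I the indicator of one ascent.
There are 233 indicators.
For each fixed i, the pair (π(i), π(i+1)) is a uniformly random ordered pair of distinct values from {1, …, 234}; by symmetry P[π(i) < π(i+1)] = 1/2.
By linearity: E[X] = 233 · (1/2) = (234 − 1) · (1/2) = 233/2 ≈ 116.500000.

E[X] = 233/2 = 116.500000.


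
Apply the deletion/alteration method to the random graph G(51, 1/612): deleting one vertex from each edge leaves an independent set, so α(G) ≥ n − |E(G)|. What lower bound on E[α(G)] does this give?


E[|E(G)|] = C(51, 2)·p = 1275 · (1/612) = 25/12.
E[α(G)] ≥ n − E[|E(G)|] = 51 − 25/12 = 587/12.
Numerically: ≈ 48.917.
(This is only a lower bound; the true E[α(G)] may be larger.)

E[α(G)] ≥ 587/12 ≈ 48.917.
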